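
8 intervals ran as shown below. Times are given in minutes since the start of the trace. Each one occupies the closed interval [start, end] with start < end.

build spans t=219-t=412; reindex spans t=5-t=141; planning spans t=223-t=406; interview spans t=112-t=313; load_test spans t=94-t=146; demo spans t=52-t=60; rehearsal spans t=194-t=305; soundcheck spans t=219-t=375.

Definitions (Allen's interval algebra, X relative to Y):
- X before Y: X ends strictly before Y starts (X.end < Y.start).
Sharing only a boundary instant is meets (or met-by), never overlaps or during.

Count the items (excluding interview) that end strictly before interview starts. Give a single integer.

1

Target interview = [t=112, t=313].
build [t=219, t=412] → overlapped-by → no.
demo [t=52, t=60] → before → counts.
load_test [t=94, t=146] → overlaps → no.
planning [t=223, t=406] → overlapped-by → no.
rehearsal [t=194, t=305] → during → no.
reindex [t=5, t=141] → overlaps → no.
soundcheck [t=219, t=375] → overlapped-by → no.
Total: 1.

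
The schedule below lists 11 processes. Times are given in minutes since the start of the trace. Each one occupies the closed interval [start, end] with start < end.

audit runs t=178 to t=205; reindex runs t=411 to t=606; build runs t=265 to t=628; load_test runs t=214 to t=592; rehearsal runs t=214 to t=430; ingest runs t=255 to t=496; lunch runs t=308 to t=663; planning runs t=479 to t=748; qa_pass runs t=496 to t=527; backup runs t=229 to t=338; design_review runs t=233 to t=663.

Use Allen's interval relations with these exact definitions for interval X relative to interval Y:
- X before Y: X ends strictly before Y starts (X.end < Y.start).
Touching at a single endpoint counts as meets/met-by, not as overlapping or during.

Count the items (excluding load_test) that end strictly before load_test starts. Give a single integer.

Target load_test = [t=214, t=592].
audit [t=178, t=205] → before → counts.
backup [t=229, t=338] → during → no.
build [t=265, t=628] → overlapped-by → no.
design_review [t=233, t=663] → overlapped-by → no.
ingest [t=255, t=496] → during → no.
lunch [t=308, t=663] → overlapped-by → no.
planning [t=479, t=748] → overlapped-by → no.
qa_pass [t=496, t=527] → during → no.
rehearsal [t=214, t=430] → starts → no.
reindex [t=411, t=606] → overlapped-by → no.
Total: 1.

1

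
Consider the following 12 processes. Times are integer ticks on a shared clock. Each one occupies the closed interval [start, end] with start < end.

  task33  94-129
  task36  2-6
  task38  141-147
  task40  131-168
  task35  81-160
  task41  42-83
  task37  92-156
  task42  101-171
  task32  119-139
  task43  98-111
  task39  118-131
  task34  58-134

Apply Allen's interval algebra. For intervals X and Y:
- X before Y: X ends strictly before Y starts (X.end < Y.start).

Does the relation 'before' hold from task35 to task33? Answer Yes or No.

No

task35 = [81, 160], task33 = [94, 129].
Actual relation of task35 to task33: contains.
Asked whether 'before' holds → No.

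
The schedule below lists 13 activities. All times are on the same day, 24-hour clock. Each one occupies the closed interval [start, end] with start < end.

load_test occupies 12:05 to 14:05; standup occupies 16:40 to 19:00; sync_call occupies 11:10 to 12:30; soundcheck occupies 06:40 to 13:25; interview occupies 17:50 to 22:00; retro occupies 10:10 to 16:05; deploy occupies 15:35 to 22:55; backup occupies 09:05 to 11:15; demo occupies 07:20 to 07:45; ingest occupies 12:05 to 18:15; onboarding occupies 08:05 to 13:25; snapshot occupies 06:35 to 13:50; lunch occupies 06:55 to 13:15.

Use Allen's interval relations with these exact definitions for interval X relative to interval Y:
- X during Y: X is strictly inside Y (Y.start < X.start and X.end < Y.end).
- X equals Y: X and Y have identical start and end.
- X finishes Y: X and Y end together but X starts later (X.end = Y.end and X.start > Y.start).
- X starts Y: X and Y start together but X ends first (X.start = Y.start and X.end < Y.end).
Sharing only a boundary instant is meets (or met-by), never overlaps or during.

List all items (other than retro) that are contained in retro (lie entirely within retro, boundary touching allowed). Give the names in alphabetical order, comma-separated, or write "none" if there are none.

load_test, sync_call

Target retro = [10:10, 16:05].
backup [09:05, 11:15] → overlaps → no.
demo [07:20, 07:45] → before → no.
deploy [15:35, 22:55] → overlapped-by → no.
ingest [12:05, 18:15] → overlapped-by → no.
interview [17:50, 22:00] → after → no.
load_test [12:05, 14:05] → during → yes.
lunch [06:55, 13:15] → overlaps → no.
onboarding [08:05, 13:25] → overlaps → no.
snapshot [06:35, 13:50] → overlaps → no.
soundcheck [06:40, 13:25] → overlaps → no.
standup [16:40, 19:00] → after → no.
sync_call [11:10, 12:30] → during → yes.
Result: load_test, sync_call.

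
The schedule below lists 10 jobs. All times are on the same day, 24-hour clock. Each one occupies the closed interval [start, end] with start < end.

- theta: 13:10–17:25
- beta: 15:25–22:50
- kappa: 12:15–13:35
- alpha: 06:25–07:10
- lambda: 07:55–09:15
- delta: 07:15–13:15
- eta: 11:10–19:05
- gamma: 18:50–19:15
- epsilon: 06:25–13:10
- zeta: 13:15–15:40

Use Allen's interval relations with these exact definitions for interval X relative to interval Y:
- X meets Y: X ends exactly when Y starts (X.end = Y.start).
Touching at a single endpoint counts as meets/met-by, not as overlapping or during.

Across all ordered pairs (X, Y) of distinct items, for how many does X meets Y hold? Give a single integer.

Checking all 90 ordered pairs for relation 'meets'; matching pairs in alphabetical order:
(delta, zeta): delta meets zeta ✓
(epsilon, theta): epsilon meets theta ✓
Count: 2.

2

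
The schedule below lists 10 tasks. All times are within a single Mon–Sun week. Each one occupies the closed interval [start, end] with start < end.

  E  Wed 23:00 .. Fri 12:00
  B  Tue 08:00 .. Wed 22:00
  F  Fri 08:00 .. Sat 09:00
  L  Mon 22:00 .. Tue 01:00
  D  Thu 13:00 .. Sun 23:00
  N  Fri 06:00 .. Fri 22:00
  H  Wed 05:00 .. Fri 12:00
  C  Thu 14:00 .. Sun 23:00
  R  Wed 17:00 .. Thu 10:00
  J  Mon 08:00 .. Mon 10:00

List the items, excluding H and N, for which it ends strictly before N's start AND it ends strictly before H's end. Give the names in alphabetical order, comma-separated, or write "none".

B, J, L, R

Conditions: its end is strictly before N's start (X.end < Fri 06:00) AND its end is strictly before H's end (X.end < Fri 12:00).
B: end Wed 22:00 < Fri 06:00? ✓; end Wed 22:00 < Fri 12:00? ✓ → yes.
C: end Sun 23:00 < Fri 06:00? ✗; end Sun 23:00 < Fri 12:00? ✗ → no.
D: end Sun 23:00 < Fri 06:00? ✗; end Sun 23:00 < Fri 12:00? ✗ → no.
E: end Fri 12:00 < Fri 06:00? ✗; end Fri 12:00 < Fri 12:00? ✗ → no.
F: end Sat 09:00 < Fri 06:00? ✗; end Sat 09:00 < Fri 12:00? ✗ → no.
J: end Mon 10:00 < Fri 06:00? ✓; end Mon 10:00 < Fri 12:00? ✓ → yes.
L: end Tue 01:00 < Fri 06:00? ✓; end Tue 01:00 < Fri 12:00? ✓ → yes.
R: end Thu 10:00 < Fri 06:00? ✓; end Thu 10:00 < Fri 12:00? ✓ → yes.
Result: B, J, L, R.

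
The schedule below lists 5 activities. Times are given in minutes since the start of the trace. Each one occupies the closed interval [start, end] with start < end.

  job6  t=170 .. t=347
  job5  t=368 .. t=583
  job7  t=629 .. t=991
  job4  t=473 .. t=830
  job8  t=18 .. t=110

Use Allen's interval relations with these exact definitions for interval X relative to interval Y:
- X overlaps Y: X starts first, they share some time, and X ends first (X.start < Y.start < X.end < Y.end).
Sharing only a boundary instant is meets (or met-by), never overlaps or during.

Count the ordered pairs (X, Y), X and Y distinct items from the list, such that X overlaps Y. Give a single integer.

2

Checking all 20 ordered pairs for relation 'overlaps'; matching pairs in alphabetical order:
(job4, job7): job4 overlaps job7 ✓
(job5, job4): job5 overlaps job4 ✓
Count: 2.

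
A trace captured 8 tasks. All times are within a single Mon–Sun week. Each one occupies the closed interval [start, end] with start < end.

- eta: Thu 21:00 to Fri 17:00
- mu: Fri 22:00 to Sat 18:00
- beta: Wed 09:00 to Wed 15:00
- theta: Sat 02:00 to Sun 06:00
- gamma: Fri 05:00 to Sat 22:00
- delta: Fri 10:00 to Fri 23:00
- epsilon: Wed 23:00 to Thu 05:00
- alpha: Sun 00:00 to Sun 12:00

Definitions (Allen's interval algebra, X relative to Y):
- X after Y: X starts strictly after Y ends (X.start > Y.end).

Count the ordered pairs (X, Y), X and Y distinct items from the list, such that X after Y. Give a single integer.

Checking all 56 ordered pairs for relation 'after'; matching pairs in alphabetical order:
(alpha, beta): alpha after beta ✓
(alpha, delta): alpha after delta ✓
(alpha, epsilon): alpha after epsilon ✓
(alpha, eta): alpha after eta ✓
(alpha, gamma): alpha after gamma ✓
(alpha, mu): alpha after mu ✓
(delta, beta): delta after beta ✓
(delta, epsilon): delta after epsilon ✓
(epsilon, beta): epsilon after beta ✓
(eta, beta): eta after beta ✓
(eta, epsilon): eta after epsilon ✓
(gamma, beta): gamma after beta ✓
(gamma, epsilon): gamma after epsilon ✓
(mu, beta): mu after beta ✓
(mu, epsilon): mu after epsilon ✓
(mu, eta): mu after eta ✓
(theta, beta): theta after beta ✓
(theta, delta): theta after delta ✓
(theta, epsilon): theta after epsilon ✓
(theta, eta): theta after eta ✓
Count: 20.

20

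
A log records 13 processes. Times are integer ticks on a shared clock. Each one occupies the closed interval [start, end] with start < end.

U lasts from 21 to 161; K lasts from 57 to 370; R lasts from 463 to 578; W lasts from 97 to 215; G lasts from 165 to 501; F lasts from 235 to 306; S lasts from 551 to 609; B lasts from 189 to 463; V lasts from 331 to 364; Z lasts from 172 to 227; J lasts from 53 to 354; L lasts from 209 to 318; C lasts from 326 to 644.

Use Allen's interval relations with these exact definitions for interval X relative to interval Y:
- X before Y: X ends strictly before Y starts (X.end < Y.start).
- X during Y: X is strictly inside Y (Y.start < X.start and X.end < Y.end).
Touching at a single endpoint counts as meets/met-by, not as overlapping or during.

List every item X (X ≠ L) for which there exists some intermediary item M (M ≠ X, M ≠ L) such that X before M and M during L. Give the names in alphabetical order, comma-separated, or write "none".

Target L = [209, 318].
Intermediaries M with M during L: F.
Via F — items with X before F: U, W, Z.
Union: U, W, Z.

U, W, Z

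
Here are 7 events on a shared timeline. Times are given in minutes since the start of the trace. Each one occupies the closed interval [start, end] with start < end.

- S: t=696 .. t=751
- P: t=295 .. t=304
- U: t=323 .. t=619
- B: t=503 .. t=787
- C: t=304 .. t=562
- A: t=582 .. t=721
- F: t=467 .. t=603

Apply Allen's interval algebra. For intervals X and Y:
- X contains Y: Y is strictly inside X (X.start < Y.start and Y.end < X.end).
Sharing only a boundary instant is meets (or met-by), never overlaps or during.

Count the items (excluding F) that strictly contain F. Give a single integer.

Target F = [t=467, t=603].
A [t=582, t=721] → overlapped-by → no.
B [t=503, t=787] → overlapped-by → no.
C [t=304, t=562] → overlaps → no.
P [t=295, t=304] → before → no.
S [t=696, t=751] → after → no.
U [t=323, t=619] → contains → counts.
Total: 1.

1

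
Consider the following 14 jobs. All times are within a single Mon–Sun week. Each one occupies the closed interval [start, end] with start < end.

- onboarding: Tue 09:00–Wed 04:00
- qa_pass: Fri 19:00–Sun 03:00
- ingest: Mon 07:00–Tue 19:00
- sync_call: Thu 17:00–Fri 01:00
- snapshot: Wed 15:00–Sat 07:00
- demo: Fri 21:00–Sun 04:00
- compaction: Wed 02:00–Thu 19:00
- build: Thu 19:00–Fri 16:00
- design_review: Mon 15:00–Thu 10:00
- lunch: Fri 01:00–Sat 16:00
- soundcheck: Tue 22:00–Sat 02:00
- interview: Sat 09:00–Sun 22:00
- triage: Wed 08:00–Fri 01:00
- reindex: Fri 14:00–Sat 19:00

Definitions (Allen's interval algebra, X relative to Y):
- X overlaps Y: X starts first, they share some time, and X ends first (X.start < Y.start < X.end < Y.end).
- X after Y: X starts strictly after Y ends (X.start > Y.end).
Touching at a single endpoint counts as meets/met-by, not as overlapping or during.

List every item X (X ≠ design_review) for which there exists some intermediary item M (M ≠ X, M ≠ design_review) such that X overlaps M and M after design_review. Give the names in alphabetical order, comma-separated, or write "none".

build, compaction, demo, lunch, qa_pass, reindex, snapshot, soundcheck, sync_call, triage

Target design_review = [Mon 15:00, Thu 10:00].
Intermediaries M with M after design_review: build, demo, interview, lunch, qa_pass, reindex, sync_call.
Via build — items with X overlaps build: sync_call, triage.
Via demo — items with X overlaps demo: lunch, qa_pass, reindex, snapshot, soundcheck.
Via interview — items with X overlaps interview: demo, lunch, qa_pass, reindex.
Via lunch — items with X overlaps lunch: build, snapshot, soundcheck.
Via qa_pass — items with X overlaps qa_pass: lunch, reindex, snapshot, soundcheck.
Via reindex — items with X overlaps reindex: build, lunch, snapshot, soundcheck.
Via sync_call — items with X overlaps sync_call: compaction.
Union: build, compaction, demo, lunch, qa_pass, reindex, snapshot, soundcheck, sync_call, triage.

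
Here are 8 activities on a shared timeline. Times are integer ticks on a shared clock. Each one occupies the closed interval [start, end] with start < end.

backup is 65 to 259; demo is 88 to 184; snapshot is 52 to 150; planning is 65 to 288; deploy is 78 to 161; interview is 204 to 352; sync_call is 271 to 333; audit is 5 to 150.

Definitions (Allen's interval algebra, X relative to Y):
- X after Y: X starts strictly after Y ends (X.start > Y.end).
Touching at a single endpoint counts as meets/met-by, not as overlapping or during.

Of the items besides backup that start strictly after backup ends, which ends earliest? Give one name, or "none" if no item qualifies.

sync_call

Target backup = [65, 259].
audit [5, 150] → overlaps → excluded.
demo [88, 184] → during → excluded.
deploy [78, 161] → during → excluded.
interview [204, 352] → overlapped-by → excluded.
planning [65, 288] → started-by → excluded.
snapshot [52, 150] → overlaps → excluded.
sync_call [271, 333] → after → candidate.
Among candidates, earliest end is 333 → sync_call.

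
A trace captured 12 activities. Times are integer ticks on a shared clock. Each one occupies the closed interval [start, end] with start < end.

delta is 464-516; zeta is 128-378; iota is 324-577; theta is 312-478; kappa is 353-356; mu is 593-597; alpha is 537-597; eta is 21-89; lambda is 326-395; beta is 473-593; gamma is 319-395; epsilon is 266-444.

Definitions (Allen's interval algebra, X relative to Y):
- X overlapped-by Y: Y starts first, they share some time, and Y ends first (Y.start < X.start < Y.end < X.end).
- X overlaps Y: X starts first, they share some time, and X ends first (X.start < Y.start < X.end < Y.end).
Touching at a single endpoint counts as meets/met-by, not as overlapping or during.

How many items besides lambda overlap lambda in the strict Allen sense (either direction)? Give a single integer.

Target lambda = [326, 395].
alpha [537, 597] → after → no.
beta [473, 593] → after → no.
delta [464, 516] → after → no.
epsilon [266, 444] → contains → no.
eta [21, 89] → before → no.
gamma [319, 395] → finished-by → no.
iota [324, 577] → contains → no.
kappa [353, 356] → during → no.
mu [593, 597] → after → no.
theta [312, 478] → contains → no.
zeta [128, 378] → overlaps → counts.
Total: 1.

1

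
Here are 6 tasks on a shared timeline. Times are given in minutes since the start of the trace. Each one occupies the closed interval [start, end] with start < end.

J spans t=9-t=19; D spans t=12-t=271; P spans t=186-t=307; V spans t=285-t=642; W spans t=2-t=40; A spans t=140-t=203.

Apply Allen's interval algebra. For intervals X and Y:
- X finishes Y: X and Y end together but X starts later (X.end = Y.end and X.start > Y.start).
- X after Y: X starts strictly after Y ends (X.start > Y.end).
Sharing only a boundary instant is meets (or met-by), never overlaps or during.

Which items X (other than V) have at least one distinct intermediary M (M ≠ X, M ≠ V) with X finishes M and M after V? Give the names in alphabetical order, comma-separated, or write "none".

Target V = [t=285, t=642].
Intermediaries M with M after V: none.
Union: none.

none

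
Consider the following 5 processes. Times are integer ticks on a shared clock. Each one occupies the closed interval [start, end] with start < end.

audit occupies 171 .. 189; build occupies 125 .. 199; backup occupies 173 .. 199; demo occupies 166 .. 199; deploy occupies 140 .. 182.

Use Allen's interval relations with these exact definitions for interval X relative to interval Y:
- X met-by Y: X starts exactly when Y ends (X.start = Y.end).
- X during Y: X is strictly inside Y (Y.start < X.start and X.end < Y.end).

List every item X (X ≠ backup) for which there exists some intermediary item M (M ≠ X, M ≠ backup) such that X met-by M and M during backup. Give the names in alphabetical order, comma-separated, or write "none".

Target backup = [173, 199].
Intermediaries M with M during backup: none.
Union: none.

none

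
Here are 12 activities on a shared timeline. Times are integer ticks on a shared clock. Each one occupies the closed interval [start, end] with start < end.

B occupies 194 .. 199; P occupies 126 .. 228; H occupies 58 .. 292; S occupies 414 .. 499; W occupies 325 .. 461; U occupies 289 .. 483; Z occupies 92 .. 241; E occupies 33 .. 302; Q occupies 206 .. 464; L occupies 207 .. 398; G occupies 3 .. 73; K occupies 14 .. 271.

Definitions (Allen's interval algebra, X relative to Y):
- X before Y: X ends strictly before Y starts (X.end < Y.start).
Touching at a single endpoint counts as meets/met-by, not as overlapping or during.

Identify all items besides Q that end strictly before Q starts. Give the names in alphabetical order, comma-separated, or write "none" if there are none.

B, G

Target Q = [206, 464].
B [194, 199] → before → yes.
E [33, 302] → overlaps → no.
G [3, 73] → before → yes.
H [58, 292] → overlaps → no.
K [14, 271] → overlaps → no.
L [207, 398] → during → no.
P [126, 228] → overlaps → no.
S [414, 499] → overlapped-by → no.
U [289, 483] → overlapped-by → no.
W [325, 461] → during → no.
Z [92, 241] → overlaps → no.
Result: B, G.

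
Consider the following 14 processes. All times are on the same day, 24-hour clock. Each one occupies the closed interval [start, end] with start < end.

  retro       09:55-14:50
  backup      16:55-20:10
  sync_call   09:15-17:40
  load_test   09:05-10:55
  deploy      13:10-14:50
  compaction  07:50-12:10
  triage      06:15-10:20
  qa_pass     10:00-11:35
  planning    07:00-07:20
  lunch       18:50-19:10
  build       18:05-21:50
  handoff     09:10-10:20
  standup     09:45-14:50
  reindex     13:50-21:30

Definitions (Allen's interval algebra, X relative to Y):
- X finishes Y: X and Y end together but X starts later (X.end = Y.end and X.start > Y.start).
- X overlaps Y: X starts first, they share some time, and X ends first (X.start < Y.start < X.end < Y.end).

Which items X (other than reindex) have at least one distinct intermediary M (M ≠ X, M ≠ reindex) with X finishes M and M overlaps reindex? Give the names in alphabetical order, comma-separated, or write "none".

Target reindex = [13:50, 21:30].
Intermediaries M with M overlaps reindex: deploy, retro, standup, sync_call.
Via deploy — items with X finishes deploy: none.
Via retro — items with X finishes retro: deploy.
Via standup — items with X finishes standup: deploy, retro.
Via sync_call — items with X finishes sync_call: none.
Union: deploy, retro.

deploy, retro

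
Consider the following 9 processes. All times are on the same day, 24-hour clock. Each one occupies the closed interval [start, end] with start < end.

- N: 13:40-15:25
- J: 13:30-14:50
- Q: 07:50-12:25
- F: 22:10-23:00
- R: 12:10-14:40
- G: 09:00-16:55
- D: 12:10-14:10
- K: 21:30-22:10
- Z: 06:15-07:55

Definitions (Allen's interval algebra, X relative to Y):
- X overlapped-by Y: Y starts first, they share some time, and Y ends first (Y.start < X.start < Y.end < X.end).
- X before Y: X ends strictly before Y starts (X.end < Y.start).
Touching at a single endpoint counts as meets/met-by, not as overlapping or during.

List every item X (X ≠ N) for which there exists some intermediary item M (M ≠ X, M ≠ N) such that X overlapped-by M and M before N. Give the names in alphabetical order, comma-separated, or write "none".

Target N = [13:40, 15:25].
Intermediaries M with M before N: Q, Z.
Via Q — items with X overlapped-by Q: D, G, R.
Via Z — items with X overlapped-by Z: Q.
Union: D, G, Q, R.

D, G, Q, R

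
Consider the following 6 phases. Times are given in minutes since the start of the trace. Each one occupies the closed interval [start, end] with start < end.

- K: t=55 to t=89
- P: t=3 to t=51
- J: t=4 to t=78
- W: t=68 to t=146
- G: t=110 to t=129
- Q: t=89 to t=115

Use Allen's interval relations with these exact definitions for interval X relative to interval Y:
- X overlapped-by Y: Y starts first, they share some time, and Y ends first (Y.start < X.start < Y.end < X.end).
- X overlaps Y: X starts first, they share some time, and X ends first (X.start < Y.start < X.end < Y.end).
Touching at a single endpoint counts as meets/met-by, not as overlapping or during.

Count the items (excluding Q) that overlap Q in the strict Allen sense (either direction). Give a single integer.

1

Target Q = [t=89, t=115].
G [t=110, t=129] → overlapped-by → counts.
J [t=4, t=78] → before → no.
K [t=55, t=89] → meets → no.
P [t=3, t=51] → before → no.
W [t=68, t=146] → contains → no.
Total: 1.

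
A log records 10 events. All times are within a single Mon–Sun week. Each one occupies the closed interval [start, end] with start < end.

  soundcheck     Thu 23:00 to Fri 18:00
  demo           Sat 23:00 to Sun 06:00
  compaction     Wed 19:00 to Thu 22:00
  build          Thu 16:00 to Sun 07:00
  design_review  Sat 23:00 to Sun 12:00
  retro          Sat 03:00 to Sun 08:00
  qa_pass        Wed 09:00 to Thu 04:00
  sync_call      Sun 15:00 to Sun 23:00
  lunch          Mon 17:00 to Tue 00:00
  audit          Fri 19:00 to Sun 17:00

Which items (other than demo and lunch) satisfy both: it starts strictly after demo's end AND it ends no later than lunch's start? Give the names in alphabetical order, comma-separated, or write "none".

none

Conditions: its start is strictly after demo's end (X.start > Sun 06:00) AND its end is no later than lunch's start (X.end <= Mon 17:00).
audit: start Fri 19:00 > Sun 06:00? ✗; end Sun 17:00 <= Mon 17:00? ✗ → no.
build: start Thu 16:00 > Sun 06:00? ✗; end Sun 07:00 <= Mon 17:00? ✗ → no.
compaction: start Wed 19:00 > Sun 06:00? ✗; end Thu 22:00 <= Mon 17:00? ✗ → no.
design_review: start Sat 23:00 > Sun 06:00? ✗; end Sun 12:00 <= Mon 17:00? ✗ → no.
qa_pass: start Wed 09:00 > Sun 06:00? ✗; end Thu 04:00 <= Mon 17:00? ✗ → no.
retro: start Sat 03:00 > Sun 06:00? ✗; end Sun 08:00 <= Mon 17:00? ✗ → no.
soundcheck: start Thu 23:00 > Sun 06:00? ✗; end Fri 18:00 <= Mon 17:00? ✗ → no.
sync_call: start Sun 15:00 > Sun 06:00? ✓; end Sun 23:00 <= Mon 17:00? ✗ → no.
Result: none.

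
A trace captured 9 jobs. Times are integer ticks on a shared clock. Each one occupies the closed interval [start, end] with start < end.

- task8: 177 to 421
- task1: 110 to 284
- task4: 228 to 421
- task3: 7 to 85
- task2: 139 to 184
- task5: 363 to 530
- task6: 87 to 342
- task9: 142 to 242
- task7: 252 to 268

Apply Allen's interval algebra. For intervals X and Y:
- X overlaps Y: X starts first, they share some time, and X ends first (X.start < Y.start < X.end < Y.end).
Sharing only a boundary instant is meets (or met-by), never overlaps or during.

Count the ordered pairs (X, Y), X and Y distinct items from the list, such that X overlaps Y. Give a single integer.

10

Checking all 72 ordered pairs for relation 'overlaps'; matching pairs in alphabetical order:
(task1, task4): task1 overlaps task4 ✓
(task1, task8): task1 overlaps task8 ✓
(task2, task8): task2 overlaps task8 ✓
(task2, task9): task2 overlaps task9 ✓
(task4, task5): task4 overlaps task5 ✓
(task6, task4): task6 overlaps task4 ✓
(task6, task8): task6 overlaps task8 ✓
(task8, task5): task8 overlaps task5 ✓
(task9, task4): task9 overlaps task4 ✓
(task9, task8): task9 overlaps task8 ✓
Count: 10.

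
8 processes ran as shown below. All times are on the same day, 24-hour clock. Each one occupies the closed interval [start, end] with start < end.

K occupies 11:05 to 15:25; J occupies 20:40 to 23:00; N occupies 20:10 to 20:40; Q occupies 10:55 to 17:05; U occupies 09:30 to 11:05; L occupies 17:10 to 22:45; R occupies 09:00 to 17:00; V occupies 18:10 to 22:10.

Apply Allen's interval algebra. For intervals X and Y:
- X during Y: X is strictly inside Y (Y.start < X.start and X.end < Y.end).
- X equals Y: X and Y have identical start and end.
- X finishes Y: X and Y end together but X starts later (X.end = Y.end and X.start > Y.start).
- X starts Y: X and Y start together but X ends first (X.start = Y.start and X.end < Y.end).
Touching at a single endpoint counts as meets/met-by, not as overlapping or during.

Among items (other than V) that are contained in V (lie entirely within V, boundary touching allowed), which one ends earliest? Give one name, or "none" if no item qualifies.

Target V = [18:10, 22:10].
J [20:40, 23:00] → overlapped-by → excluded.
K [11:05, 15:25] → before → excluded.
L [17:10, 22:45] → contains → excluded.
N [20:10, 20:40] → during → candidate.
Q [10:55, 17:05] → before → excluded.
R [09:00, 17:00] → before → excluded.
U [09:30, 11:05] → before → excluded.
Among candidates, earliest end is 20:40 → N.

N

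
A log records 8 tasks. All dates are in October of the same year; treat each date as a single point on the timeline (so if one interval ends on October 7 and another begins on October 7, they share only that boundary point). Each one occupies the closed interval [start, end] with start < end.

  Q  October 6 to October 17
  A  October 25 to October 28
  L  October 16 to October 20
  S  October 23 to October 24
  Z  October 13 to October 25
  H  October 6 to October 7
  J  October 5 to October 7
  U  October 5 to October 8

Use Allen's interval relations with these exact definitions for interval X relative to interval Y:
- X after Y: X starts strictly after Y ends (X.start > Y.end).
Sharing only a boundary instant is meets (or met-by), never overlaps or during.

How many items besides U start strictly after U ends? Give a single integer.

Target U = [October 5, October 8].
A [October 25, October 28] → after → counts.
H [October 6, October 7] → during → no.
J [October 5, October 7] → starts → no.
L [October 16, October 20] → after → counts.
Q [October 6, October 17] → overlapped-by → no.
S [October 23, October 24] → after → counts.
Z [October 13, October 25] → after → counts.
Total: 4.

4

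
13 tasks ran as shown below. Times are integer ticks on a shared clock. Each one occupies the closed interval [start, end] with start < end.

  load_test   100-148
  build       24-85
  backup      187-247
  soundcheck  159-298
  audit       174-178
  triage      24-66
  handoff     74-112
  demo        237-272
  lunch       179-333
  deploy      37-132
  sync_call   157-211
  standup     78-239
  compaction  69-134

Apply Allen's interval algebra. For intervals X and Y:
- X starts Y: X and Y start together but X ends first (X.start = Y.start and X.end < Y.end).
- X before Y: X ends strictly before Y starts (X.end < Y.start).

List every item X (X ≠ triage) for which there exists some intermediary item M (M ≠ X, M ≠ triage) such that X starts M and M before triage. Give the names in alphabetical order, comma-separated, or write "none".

none

Target triage = [24, 66].
Intermediaries M with M before triage: none.
Union: none.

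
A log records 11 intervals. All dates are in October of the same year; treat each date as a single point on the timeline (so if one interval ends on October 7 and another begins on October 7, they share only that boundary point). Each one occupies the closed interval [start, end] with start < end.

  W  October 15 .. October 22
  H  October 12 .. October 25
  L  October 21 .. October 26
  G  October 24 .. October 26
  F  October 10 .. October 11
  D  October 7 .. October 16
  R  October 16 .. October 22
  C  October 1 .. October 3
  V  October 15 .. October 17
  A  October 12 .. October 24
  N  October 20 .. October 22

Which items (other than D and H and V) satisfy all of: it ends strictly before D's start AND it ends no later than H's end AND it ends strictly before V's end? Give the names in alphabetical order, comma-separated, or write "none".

C

Conditions: its end is strictly before D's start (X.end < October 7) AND its end is no later than H's end (X.end <= October 25) AND its end is strictly before V's end (X.end < October 17).
A: end October 24 < October 7? ✗; end October 24 <= October 25? ✓; end October 24 < October 17? ✗ → no.
C: end October 3 < October 7? ✓; end October 3 <= October 25? ✓; end October 3 < October 17? ✓ → yes.
F: end October 11 < October 7? ✗; end October 11 <= October 25? ✓; end October 11 < October 17? ✓ → no.
G: end October 26 < October 7? ✗; end October 26 <= October 25? ✗; end October 26 < October 17? ✗ → no.
L: end October 26 < October 7? ✗; end October 26 <= October 25? ✗; end October 26 < October 17? ✗ → no.
N: end October 22 < October 7? ✗; end October 22 <= October 25? ✓; end October 22 < October 17? ✗ → no.
R: end October 22 < October 7? ✗; end October 22 <= October 25? ✓; end October 22 < October 17? ✗ → no.
W: end October 22 < October 7? ✗; end October 22 <= October 25? ✓; end October 22 < October 17? ✗ → no.
Result: C.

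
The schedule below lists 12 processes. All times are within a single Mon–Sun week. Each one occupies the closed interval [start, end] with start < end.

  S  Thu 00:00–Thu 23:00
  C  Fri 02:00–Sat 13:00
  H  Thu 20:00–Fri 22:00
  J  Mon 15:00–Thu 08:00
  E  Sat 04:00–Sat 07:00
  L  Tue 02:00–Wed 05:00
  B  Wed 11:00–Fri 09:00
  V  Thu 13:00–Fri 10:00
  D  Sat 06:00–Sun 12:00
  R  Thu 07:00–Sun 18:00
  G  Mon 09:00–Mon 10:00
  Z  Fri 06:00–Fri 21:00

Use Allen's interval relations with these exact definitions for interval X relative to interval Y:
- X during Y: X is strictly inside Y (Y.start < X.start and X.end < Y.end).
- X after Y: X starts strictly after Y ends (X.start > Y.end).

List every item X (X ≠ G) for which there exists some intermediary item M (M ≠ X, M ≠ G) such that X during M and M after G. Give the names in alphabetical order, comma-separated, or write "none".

Target G = [Mon 09:00, Mon 10:00].
Intermediaries M with M after G: B, C, D, E, H, J, L, R, S, V, Z.
Via B — items with X during B: S.
Via C — items with X during C: E, Z.
Via D — items with X during D: none.
Via E — items with X during E: none.
Via H — items with X during H: Z.
Via J — items with X during J: L.
Via L — items with X during L: none.
Via R — items with X during R: C, D, E, H, V, Z.
Via S — items with X during S: none.
Via V — items with X during V: none.
Via Z — items with X during Z: none.
Union: C, D, E, H, L, S, V, Z.

C, D, E, H, L, S, V, Z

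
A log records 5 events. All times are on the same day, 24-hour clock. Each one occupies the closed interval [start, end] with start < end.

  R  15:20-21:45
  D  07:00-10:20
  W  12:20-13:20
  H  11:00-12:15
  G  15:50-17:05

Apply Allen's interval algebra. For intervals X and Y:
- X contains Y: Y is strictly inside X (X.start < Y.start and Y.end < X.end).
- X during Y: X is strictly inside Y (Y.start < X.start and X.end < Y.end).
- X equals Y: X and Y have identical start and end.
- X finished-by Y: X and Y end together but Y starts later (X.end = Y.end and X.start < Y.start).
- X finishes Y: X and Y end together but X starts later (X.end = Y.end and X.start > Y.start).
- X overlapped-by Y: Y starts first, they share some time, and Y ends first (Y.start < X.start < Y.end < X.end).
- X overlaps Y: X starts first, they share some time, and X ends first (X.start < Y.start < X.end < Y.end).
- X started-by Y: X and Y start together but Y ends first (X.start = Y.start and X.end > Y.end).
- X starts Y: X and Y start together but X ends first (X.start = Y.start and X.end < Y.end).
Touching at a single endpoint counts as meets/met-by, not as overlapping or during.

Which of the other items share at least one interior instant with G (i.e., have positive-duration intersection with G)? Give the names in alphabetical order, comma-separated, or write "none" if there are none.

R

Target G = [15:50, 17:05].
D [07:00, 10:20] → before → no.
H [11:00, 12:15] → before → no.
R [15:20, 21:45] → contains → yes.
W [12:20, 13:20] → before → no.
Result: R.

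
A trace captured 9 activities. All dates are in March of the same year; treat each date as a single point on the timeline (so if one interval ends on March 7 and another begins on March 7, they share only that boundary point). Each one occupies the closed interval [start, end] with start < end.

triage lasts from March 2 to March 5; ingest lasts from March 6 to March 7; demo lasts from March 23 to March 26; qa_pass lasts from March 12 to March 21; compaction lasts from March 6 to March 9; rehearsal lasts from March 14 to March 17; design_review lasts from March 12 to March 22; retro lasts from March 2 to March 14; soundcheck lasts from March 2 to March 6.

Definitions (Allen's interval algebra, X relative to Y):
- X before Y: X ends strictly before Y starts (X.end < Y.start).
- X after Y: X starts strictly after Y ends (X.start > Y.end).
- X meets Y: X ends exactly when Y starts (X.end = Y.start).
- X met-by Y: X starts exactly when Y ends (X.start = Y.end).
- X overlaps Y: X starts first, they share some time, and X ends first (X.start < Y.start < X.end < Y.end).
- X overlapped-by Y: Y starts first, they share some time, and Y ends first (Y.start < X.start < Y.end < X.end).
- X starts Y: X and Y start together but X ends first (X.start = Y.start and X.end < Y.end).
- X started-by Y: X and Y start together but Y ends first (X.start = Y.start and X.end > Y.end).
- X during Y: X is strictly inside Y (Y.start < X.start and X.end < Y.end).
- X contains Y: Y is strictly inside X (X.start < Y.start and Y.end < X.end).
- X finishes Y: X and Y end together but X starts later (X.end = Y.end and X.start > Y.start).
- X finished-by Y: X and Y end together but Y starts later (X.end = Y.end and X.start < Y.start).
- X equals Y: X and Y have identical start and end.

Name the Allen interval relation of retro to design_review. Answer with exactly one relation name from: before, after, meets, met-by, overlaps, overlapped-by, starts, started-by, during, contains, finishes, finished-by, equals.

retro = [March 2, March 14]; design_review = [March 12, March 22].
Compare endpoints: retro.start < design_review.start, retro.start < design_review.end, retro.end > design_review.start, retro.end < design_review.end.
That pattern is 'overlaps'.

overlaps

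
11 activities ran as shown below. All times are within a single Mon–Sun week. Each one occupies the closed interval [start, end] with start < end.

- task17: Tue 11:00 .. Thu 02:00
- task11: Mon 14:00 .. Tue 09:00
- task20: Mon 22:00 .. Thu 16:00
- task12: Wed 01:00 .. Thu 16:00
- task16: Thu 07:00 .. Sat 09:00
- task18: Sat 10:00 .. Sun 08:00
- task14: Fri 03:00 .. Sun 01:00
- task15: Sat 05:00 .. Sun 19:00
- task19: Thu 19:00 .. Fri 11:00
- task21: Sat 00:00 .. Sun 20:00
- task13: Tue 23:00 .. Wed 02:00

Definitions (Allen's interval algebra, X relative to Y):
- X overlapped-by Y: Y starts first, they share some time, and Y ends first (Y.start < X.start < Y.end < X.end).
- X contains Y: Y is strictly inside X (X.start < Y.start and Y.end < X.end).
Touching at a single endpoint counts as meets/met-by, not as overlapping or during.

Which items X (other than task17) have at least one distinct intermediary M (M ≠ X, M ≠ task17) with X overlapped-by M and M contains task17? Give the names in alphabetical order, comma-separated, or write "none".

task16

Target task17 = [Tue 11:00, Thu 02:00].
Intermediaries M with M contains task17: task20.
Via task20 — items with X overlapped-by task20: task16.
Union: task16.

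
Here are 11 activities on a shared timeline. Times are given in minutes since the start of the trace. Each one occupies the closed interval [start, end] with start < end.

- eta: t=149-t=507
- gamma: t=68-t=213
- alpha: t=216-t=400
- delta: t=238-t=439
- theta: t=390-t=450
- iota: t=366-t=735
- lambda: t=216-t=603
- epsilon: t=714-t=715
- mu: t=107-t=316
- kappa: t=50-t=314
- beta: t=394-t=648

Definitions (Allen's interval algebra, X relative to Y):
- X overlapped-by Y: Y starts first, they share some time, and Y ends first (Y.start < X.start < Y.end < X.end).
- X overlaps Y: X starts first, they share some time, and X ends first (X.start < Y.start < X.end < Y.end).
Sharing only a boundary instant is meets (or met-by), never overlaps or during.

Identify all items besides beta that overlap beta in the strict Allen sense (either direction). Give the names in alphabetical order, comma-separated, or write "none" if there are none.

alpha, delta, eta, lambda, theta

Target beta = [t=394, t=648].
alpha [t=216, t=400] → overlaps → yes.
delta [t=238, t=439] → overlaps → yes.
epsilon [t=714, t=715] → after → no.
eta [t=149, t=507] → overlaps → yes.
gamma [t=68, t=213] → before → no.
iota [t=366, t=735] → contains → no.
kappa [t=50, t=314] → before → no.
lambda [t=216, t=603] → overlaps → yes.
mu [t=107, t=316] → before → no.
theta [t=390, t=450] → overlaps → yes.
Result: alpha, delta, eta, lambda, theta.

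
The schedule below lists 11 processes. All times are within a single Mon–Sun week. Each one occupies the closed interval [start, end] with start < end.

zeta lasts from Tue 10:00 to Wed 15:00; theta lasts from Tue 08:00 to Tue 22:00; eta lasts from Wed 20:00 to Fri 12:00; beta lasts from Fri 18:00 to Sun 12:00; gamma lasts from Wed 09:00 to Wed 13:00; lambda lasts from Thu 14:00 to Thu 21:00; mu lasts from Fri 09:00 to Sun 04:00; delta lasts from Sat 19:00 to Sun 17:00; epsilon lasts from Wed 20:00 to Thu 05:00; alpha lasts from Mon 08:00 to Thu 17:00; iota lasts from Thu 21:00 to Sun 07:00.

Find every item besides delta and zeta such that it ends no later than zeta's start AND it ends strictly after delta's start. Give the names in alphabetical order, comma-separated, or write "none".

none

Conditions: its end is no later than zeta's start (X.end <= Tue 10:00) AND its end is strictly after delta's start (X.end > Sat 19:00).
alpha: end Thu 17:00 <= Tue 10:00? ✗; end Thu 17:00 > Sat 19:00? ✗ → no.
beta: end Sun 12:00 <= Tue 10:00? ✗; end Sun 12:00 > Sat 19:00? ✓ → no.
epsilon: end Thu 05:00 <= Tue 10:00? ✗; end Thu 05:00 > Sat 19:00? ✗ → no.
eta: end Fri 12:00 <= Tue 10:00? ✗; end Fri 12:00 > Sat 19:00? ✗ → no.
gamma: end Wed 13:00 <= Tue 10:00? ✗; end Wed 13:00 > Sat 19:00? ✗ → no.
iota: end Sun 07:00 <= Tue 10:00? ✗; end Sun 07:00 > Sat 19:00? ✓ → no.
lambda: end Thu 21:00 <= Tue 10:00? ✗; end Thu 21:00 > Sat 19:00? ✗ → no.
mu: end Sun 04:00 <= Tue 10:00? ✗; end Sun 04:00 > Sat 19:00? ✓ → no.
theta: end Tue 22:00 <= Tue 10:00? ✗; end Tue 22:00 > Sat 19:00? ✗ → no.
Result: none.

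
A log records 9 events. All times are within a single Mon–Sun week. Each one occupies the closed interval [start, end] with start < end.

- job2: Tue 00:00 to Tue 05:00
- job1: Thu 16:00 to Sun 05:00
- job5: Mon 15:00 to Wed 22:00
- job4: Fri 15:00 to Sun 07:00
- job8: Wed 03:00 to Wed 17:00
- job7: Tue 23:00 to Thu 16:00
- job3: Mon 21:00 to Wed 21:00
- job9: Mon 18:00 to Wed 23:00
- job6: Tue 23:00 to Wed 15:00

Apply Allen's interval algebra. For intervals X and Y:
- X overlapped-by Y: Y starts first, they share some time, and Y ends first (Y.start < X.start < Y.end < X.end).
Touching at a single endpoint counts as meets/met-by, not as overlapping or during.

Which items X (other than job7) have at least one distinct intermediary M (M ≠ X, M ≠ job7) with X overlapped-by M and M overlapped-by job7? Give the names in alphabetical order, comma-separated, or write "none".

none

Target job7 = [Tue 23:00, Thu 16:00].
Intermediaries M with M overlapped-by job7: none.
Union: none.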